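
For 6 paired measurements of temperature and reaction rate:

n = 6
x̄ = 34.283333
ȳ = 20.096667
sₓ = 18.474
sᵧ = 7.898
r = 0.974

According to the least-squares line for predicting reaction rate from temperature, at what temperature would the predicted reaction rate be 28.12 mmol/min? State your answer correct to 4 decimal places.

53.5515

b = r · sᵧ/sₓ = 0.974 · 7.898/18.474 = 0.416404
a = ȳ − b·x̄ = 20.096667 − 0.416404·34.283333 = 5.820942
Set a + b·x = 28.12: x = (28.12 − 5.820942) / 0.416404 = 53.551468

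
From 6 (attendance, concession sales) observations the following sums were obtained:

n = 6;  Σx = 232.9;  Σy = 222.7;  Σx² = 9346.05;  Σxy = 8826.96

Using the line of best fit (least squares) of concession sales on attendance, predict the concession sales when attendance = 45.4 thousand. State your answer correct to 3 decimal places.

Sxx = Σx² − (Σx)²/n = 9346.05 − 9040.401667 = 305.648333
Sxy = Σxy − (Σx)(Σy)/n = 8826.96 − 8644.471667 = 182.488333
b = Sxy/Sxx = 182.488333/305.648333 = 0.597053
a = ȳ − b·x̄ = 37.116667 − 0.597053·38.816667 = 13.941049
ŷ(45.4) = a + b·45.4 = 13.941049 + 0.597053·45.4 = 41.047267

41.047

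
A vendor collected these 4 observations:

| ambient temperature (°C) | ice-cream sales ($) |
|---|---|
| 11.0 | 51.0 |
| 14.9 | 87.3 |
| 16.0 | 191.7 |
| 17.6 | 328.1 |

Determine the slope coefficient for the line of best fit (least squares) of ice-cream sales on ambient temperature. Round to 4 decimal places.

n = 4, Σx = 59.5, Σy = 658.1, Σxy = 10703.53, Σx² = 908.77
Sxx = Σx² − (Σx)²/n = 908.77 − 885.0625 = 23.7075
Sxy = Σxy − (Σx)(Σy)/n = 10703.53 − 9789.2375 = 914.2925
b = Sxy/Sxx = 914.2925/23.7075 = 38.565538

38.5655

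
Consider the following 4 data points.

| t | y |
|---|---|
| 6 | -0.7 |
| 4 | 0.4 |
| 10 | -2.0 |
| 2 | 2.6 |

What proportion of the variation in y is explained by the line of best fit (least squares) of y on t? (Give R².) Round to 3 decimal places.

n = 4, Σx = 22, Σy = 0.3, Σxy = -17.4, Σx² = 156, Σy² = 11.41
Sxx = Σx² − (Σx)²/n = 156 − 121 = 35
Sxy = Σxy − (Σx)(Σy)/n = -17.4 − 1.65 = -19.05
Syy = Σy² − (Σy)²/n = 11.41 − 0.0225 = 11.3875
R² = Sxy²/(Sxx·Syy) = (-19.05)²/(35·11.3875) = 0.910528

0.911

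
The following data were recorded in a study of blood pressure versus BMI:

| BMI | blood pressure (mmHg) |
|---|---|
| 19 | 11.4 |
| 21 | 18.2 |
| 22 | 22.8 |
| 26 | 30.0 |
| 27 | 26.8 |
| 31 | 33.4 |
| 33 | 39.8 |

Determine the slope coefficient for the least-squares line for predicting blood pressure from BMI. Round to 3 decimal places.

n = 7, Σx = 179, Σy = 182.4, Σxy = 4952.8, Σx² = 4741
Sxx = Σx² − (Σx)²/n = 4741 − 4577.285714 = 163.714286
Sxy = Σxy − (Σx)(Σy)/n = 4952.8 − 4664.228571 = 288.571429
b = Sxy/Sxx = 288.571429/163.714286 = 1.762653

1.763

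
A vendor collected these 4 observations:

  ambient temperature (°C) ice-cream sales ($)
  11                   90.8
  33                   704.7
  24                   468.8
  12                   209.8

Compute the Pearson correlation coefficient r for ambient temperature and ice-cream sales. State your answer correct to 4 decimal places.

n = 4, Σx = 80, Σy = 1474.1, Σxy = 38022.7, Σx² = 1930, Σy² = 768636.21
Sxx = Σx² − (Σx)²/n = 1930 − 1600 = 330
Sxy = Σxy − (Σx)(Σy)/n = 38022.7 − 29482 = 8540.7
Syy = Σy² − (Σy)²/n = 768636.21 − 543242.7025 = 225393.5075
r = Sxy/√(Sxx·Syy) = 8540.7/√(74379857.475) = 8540.7/8624.375773 = 0.990298

0.9903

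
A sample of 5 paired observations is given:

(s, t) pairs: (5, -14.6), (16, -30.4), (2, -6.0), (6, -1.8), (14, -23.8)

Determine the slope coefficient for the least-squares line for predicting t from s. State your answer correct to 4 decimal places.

-1.7435

n = 5, Σx = 43, Σy = -76.6, Σxy = -915.4, Σx² = 517
Sxx = Σx² − (Σx)²/n = 517 − 369.8 = 147.2
Sxy = Σxy − (Σx)(Σy)/n = -915.4 − (-658.76) = -256.64
b = Sxy/Sxx = -256.64/147.2 = -1.743478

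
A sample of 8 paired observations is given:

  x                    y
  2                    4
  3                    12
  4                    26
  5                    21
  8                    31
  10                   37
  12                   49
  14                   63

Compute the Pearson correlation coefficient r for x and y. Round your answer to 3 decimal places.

n = 8, Σx = 58, Σy = 243, Σxy = 2341, Σx² = 558, Σy² = 9977
Sxx = Σx² − (Σx)²/n = 558 − 420.5 = 137.5
Sxy = Σxy − (Σx)(Σy)/n = 2341 − 1761.75 = 579.25
Syy = Σy² − (Σy)²/n = 9977 − 7381.125 = 2595.875
r = Sxy/√(Sxx·Syy) = 579.25/√(356932.8125) = 579.25/597.438543 = 0.969556

0.970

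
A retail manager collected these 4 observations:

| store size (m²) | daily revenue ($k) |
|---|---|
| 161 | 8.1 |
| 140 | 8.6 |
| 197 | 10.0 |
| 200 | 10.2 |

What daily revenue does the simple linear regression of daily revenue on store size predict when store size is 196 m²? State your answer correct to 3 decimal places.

n = 4, Σx = 698, Σy = 36.9, Σxy = 6518.1, Σx² = 124330
Sxx = Σx² − (Σx)²/n = 124330 − 121801 = 2529
Sxy = Σxy − (Σx)(Σy)/n = 6518.1 − 6439.05 = 79.05
b = Sxy/Sxx = 79.05/2529 = 0.031257
a = ȳ − b·x̄ = 9.225 − 0.031257·174.5 = 3.770581
ŷ(196) = a + b·196 = 3.770581 + 0.031257·196 = 9.897034

9.897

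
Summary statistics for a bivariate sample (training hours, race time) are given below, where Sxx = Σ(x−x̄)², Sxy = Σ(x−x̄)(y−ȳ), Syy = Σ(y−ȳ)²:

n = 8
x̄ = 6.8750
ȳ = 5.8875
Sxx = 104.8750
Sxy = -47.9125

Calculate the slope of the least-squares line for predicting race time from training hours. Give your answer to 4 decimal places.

b = Sxy/Sxx = -47.9125/104.875 = -0.456853

-0.4569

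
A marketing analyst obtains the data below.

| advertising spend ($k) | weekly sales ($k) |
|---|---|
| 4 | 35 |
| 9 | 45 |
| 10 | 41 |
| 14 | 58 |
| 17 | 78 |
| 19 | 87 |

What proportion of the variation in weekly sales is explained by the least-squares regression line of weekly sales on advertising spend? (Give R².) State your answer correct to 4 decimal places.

0.9123

n = 6, Σx = 73, Σy = 344, Σxy = 4746, Σx² = 1043, Σy² = 21948
Sxx = Σx² − (Σx)²/n = 1043 − 888.166667 = 154.833333
Sxy = Σxy − (Σx)(Σy)/n = 4746 − 4185.333333 = 560.666667
Syy = Σy² − (Σy)²/n = 21948 − 19722.666667 = 2225.333333
R² = Sxy²/(Sxx·Syy) = (560.666667)²/(154.833333·2225.333333) = 0.912326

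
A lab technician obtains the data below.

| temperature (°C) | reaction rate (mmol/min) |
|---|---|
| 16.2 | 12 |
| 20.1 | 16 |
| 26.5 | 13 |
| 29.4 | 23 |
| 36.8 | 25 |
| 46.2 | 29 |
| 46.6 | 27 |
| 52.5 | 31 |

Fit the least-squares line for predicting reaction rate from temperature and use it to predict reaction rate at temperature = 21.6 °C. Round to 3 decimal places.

15.398

n = 8, Σx = 274.3, Σy = 176, Σxy = 6682.2, Σx² = 10649.55
Sxx = Σx² − (Σx)²/n = 10649.55 − 9405.06125 = 1244.48875
Sxy = Σxy − (Σx)(Σy)/n = 6682.2 − 6034.6 = 647.6
b = Sxy/Sxx = 647.6/1244.48875 = 0.520374
a = ȳ − b·x̄ = 22 − 0.520374·34.2875 = 4.157665
ŷ(21.6) = a + b·21.6 = 4.157665 + 0.520374·21.6 = 15.397751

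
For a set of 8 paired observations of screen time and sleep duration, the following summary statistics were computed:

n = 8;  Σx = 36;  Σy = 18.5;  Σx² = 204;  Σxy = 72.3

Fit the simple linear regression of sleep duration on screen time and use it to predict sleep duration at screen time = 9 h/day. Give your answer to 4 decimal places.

1.1393

Sxx = Σx² − (Σx)²/n = 204 − 162 = 42
Sxy = Σxy − (Σx)(Σy)/n = 72.3 − 83.25 = -10.95
b = Sxy/Sxx = -10.95/42 = -0.260714
a = ȳ − b·x̄ = 2.3125 − (-0.260714)·4.5 = 3.485714
ŷ(9) = a + b·9 = 3.485714 + (-0.260714)·9 = 1.139286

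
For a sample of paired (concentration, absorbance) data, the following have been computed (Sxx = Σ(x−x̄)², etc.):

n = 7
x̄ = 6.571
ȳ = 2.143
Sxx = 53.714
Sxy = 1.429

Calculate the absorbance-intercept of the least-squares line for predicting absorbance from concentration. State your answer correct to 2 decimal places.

1.97

b = Sxy/Sxx = 1.429/53.714 = 0.026604
a = ȳ − b·x̄ = 2.143 − 0.026604·6.571 = 1.968186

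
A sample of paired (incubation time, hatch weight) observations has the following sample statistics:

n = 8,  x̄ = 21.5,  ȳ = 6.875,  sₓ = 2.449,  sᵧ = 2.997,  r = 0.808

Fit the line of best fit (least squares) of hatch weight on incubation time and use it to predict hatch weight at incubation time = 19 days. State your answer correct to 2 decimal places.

b = r · sᵧ/sₓ = 0.808 · 2.997/2.449 = 0.988802
a = ȳ − b·x̄ = 6.875 − 0.988802·21.5 = -14.384242
ŷ(19) = a + b·19 = -14.384242 + 0.988802·19 = 4.402995

4.40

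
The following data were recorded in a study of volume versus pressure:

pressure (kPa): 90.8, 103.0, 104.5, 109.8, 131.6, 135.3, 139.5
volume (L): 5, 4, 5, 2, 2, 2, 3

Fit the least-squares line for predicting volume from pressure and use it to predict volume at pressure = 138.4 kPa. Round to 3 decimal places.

n = 7, Σx = 814.5, Σy = 23, Σxy = 2560.4, Σx² = 96914.83
Sxx = Σx² − (Σx)²/n = 96914.83 − 94772.892857 = 2141.937143
Sxy = Σxy − (Σx)(Σy)/n = 2560.4 − 2676.214286 = -115.814286
b = Sxy/Sxx = -115.814286/2141.937143 = -0.054070
a = ȳ − b·x̄ = 3.285714 − (-0.054070)·116.357143 = 9.577131
ŷ(138.4) = a + b·138.4 = 9.577131 + (-0.054070)·138.4 = 2.093860

2.094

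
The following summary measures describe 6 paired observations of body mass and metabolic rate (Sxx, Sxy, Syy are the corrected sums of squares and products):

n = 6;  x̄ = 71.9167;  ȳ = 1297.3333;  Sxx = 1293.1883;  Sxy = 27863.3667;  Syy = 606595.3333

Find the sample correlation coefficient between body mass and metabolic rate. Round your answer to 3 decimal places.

0.995

r = Sxy/√(Sxx·Syy) = 27863.3667/√(784441987.858160) = 27863.3667/28007.891528 = 0.994840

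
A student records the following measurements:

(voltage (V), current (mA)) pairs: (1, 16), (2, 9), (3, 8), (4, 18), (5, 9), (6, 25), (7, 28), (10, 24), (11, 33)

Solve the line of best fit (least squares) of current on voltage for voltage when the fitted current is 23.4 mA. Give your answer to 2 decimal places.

n = 9, Σx = 49, Σy = 170, Σxy = 1124, Σx² = 361
Sxx = Σx² − (Σx)²/n = 361 − 266.777778 = 94.222222
Sxy = Σxy − (Σx)(Σy)/n = 1124 − 925.555556 = 198.444444
b = Sxy/Sxx = 198.444444/94.222222 = 2.106132
a = ȳ − b·x̄ = 18.888889 − 2.106132·5.444444 = 7.422170
Set a + b·x = 23.4: x = (23.4 − 7.422170) / 2.106132 = 7.586338

7.59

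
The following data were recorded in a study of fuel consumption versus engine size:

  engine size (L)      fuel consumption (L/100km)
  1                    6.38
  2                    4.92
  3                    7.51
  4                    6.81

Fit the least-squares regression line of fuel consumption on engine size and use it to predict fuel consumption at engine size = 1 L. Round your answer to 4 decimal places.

n = 4, Σx = 10, Σy = 25.62, Σxy = 65.99, Σx² = 30
Sxx = Σx² − (Σx)²/n = 30 − 25 = 5
Sxy = Σxy − (Σx)(Σy)/n = 65.99 − 64.05 = 1.94
b = Sxy/Sxx = 1.94/5 = 0.388
a = ȳ − b·x̄ = 6.405 − 0.388·2.5 = 5.435
ŷ(1) = a + b·1 = 5.435 + 0.388·1 = 5.823

5.8230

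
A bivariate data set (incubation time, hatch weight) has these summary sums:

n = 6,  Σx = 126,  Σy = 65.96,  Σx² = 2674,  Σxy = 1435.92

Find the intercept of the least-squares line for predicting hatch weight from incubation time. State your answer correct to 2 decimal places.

Sxx = Σx² − (Σx)²/n = 2674 − 2646 = 28
Sxy = Σxy − (Σx)(Σy)/n = 1435.92 − 1385.16 = 50.76
b = Sxy/Sxx = 50.76/28 = 1.812857
a = ȳ − b·x̄ = 10.993333 − 1.812857·21 = -27.076667

-27.08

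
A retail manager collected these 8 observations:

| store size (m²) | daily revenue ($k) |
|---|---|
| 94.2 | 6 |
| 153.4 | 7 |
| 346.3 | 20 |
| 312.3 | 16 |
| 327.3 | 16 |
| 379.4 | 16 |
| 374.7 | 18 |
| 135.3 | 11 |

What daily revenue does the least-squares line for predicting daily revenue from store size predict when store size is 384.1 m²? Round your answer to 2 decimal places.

n = 8, Σx = 2122.9, Σy = 110, Σxy = 33101.9, Σx² = 659636.01
Sxx = Σx² − (Σx)²/n = 659636.01 − 563338.05125 = 96297.95875
Sxy = Σxy − (Σx)(Σy)/n = 33101.9 − 29189.875 = 3912.025
b = Sxy/Sxx = 3912.025/96297.95875 = 0.040624
a = ȳ − b·x̄ = 13.75 − 0.040624·265.3625 = 2.969868
ŷ(384.1) = a + b·384.1 = 2.969868 + 0.040624·384.1 = 18.573613

18.57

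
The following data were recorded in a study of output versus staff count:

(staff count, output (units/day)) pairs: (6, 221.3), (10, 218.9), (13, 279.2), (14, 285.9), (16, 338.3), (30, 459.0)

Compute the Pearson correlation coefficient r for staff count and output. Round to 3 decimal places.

0.977

n = 6, Σx = 89, Σy = 1802.6, Σxy = 30331.8, Σx² = 1657, Σy² = 581710.24
Sxx = Σx² − (Σx)²/n = 1657 − 1320.166667 = 336.833333
Sxy = Σxy − (Σx)(Σy)/n = 30331.8 − 26738.566667 = 3593.233333
Syy = Σy² − (Σy)²/n = 581710.24 − 541561.126667 = 40149.113333
r = Sxy/√(Sxx·Syy) = 3593.233333/√(13523559.674444) = 3593.233333/3677.439282 = 0.977102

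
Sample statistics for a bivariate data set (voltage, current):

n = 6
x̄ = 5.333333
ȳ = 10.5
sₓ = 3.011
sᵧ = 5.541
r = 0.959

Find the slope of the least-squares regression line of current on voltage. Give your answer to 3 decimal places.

b = r · sᵧ/sₓ = 0.959 · 5.541/3.011 = 1.764802

1.765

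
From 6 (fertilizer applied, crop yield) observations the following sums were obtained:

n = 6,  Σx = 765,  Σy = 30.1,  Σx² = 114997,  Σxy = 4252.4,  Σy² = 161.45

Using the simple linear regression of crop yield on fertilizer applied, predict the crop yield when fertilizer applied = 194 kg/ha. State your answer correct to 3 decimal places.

6.596

Sxx = Σx² − (Σx)²/n = 114997 − 97537.5 = 17459.5
Sxy = Σxy − (Σx)(Σy)/n = 4252.4 − 3837.75 = 414.65
b = Sxy/Sxx = 414.65/17459.5 = 0.023749
a = ȳ − b·x̄ = 5.016667 − 0.023749·127.5 = 1.988638
ŷ(194) = a + b·194 = 1.988638 + 0.023749·194 = 6.595992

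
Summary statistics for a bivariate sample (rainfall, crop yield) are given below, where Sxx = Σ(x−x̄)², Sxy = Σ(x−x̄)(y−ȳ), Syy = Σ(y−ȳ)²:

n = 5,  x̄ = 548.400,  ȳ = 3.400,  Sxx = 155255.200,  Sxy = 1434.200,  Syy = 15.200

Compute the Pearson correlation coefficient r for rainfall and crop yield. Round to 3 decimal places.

r = Sxy/√(Sxx·Syy) = 1434.2/√(2359879.04) = 1434.2/1536.189780 = 0.933609

0.934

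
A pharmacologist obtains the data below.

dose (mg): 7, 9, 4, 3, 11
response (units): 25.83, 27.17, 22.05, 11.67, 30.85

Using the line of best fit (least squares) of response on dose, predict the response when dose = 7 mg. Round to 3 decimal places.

23.909

n = 5, Σx = 34, Σy = 117.57, Σxy = 887.9, Σx² = 276
Sxx = Σx² − (Σx)²/n = 276 − 231.2 = 44.8
Sxy = Σxy − (Σx)(Σy)/n = 887.9 − 799.476 = 88.424
b = Sxy/Sxx = 88.424/44.8 = 1.97375
a = ȳ − b·x̄ = 23.514 − 1.97375·6.8 = 10.0925
ŷ(7) = a + b·7 = 10.0925 + 1.97375·7 = 23.90875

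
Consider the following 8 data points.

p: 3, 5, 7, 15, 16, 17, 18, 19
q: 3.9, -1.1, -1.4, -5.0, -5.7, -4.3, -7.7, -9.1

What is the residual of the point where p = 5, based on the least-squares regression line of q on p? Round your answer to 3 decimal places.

-1.842

n = 8, Σx = 100, Σy = -30.4, Σxy = -554.4, Σx² = 1538
Sxx = Σx² − (Σx)²/n = 1538 − 1250 = 288
Sxy = Σxy − (Σx)(Σy)/n = -554.4 − (-380) = -174.4
b = Sxy/Sxx = -174.4/288 = -0.605556
a = ȳ − b·x̄ = -3.8 − (-0.605556)·12.5 = 3.769444
ŷ(5) = 3.769444 + (-0.605556)·5 = 0.741667
residual = y − ŷ = -1.1 − 0.741667 = -1.841667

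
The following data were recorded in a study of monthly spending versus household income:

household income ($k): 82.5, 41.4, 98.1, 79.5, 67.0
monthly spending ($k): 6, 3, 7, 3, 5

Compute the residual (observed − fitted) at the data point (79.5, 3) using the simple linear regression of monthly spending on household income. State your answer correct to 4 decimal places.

n = 5, Σx = 368.5, Σy = 24, Σxy = 1879.4, Σx² = 28953.07
Sxx = Σx² − (Σx)²/n = 28953.07 − 27158.45 = 1794.62
Sxy = Σxy − (Σx)(Σy)/n = 1879.4 − 1768.8 = 110.6
b = Sxy/Sxx = 110.6/1794.62 = 0.061629
a = ȳ − b·x̄ = 4.8 − 0.061629·73.7 = 0.257969
ŷ(79.5) = 0.257969 + 0.061629·79.5 = 5.157446
residual = y − ŷ = 3 − 5.157446 = -2.157446

-2.1574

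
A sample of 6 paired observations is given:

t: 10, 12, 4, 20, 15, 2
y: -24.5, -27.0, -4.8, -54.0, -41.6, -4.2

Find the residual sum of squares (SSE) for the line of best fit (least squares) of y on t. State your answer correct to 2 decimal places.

n = 6, Σx = 63, Σy = -156.1, Σxy = -2300.6, Σx² = 889, Σy² = 6016.49
Sxx = Σx² − (Σx)²/n = 889 − 661.5 = 227.5
Sxy = Σxy − (Σx)(Σy)/n = -2300.6 − (-1639.05) = -661.55
Syy = Σy² − (Σy)²/n = 6016.49 − 4061.201667 = 1955.288333
b = Sxy/Sxx = -661.55/227.5 = -2.907912
SSE = Syy − b·Sxy = 1955.288333 − (-2.907912)·(-661.55) = 31.559092

31.56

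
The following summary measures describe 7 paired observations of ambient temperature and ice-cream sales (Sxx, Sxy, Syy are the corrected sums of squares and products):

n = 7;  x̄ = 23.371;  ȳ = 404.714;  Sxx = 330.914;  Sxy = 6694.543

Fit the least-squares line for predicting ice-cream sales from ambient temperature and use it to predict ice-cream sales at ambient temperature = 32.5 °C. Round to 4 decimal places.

589.3979

b = Sxy/Sxx = 6694.543/330.914 = 20.230462
a = ȳ − b·x̄ = 404.714 − 20.230462·23.371 = -68.092120
ŷ(32.5) = a + b·32.5 = -68.092120 + 20.230462·32.5 = 589.397885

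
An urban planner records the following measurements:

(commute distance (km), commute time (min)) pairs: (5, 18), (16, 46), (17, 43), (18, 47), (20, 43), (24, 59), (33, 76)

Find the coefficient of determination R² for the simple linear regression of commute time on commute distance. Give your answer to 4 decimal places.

n = 7, Σx = 133, Σy = 332, Σxy = 7187, Σx² = 2959, Σy² = 17604
Sxx = Σx² − (Σx)²/n = 2959 − 2527 = 432
Sxy = Σxy − (Σx)(Σy)/n = 7187 − 6308 = 879
Syy = Σy² − (Σy)²/n = 17604 − 15746.285714 = 1857.714286
R² = Sxy²/(Sxx·Syy) = (879)²/(432·1857.714286) = 0.962753

0.9628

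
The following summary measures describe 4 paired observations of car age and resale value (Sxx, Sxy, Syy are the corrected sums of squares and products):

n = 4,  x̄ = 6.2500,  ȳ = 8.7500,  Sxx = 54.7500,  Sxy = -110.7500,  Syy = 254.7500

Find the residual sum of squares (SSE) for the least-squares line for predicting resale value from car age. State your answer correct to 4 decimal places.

30.7215

b = Sxy/Sxx = -110.75/54.75 = -2.022831
SSE = Syy − b·Sxy = 254.75 − (-2.022831)·(-110.75) = 30.721461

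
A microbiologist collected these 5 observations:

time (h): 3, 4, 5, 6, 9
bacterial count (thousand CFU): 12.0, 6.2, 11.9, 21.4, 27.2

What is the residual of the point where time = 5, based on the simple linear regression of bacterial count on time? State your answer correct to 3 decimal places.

n = 5, Σx = 27, Σy = 78.7, Σxy = 493.5, Σx² = 167
Sxx = Σx² − (Σx)²/n = 167 − 145.8 = 21.2
Sxy = Σxy − (Σx)(Σy)/n = 493.5 − 424.98 = 68.52
b = Sxy/Sxx = 68.52/21.2 = 3.232075
a = ȳ − b·x̄ = 15.74 − 3.232075·5.4 = -1.713208
ŷ(5) = -1.713208 + 3.232075·5 = 14.447170
residual = y − ŷ = 11.9 − 14.447170 = -2.547170

-2.547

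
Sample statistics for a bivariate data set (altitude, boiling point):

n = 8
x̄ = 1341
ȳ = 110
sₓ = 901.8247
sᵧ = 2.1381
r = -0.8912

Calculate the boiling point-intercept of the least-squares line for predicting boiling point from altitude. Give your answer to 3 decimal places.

112.833

b = r · sᵧ/sₓ = -0.8912 · 2.1381/901.8247 = -0.002113
a = ȳ − b·x̄ = 110 − (-0.002113)·1341 = 112.833413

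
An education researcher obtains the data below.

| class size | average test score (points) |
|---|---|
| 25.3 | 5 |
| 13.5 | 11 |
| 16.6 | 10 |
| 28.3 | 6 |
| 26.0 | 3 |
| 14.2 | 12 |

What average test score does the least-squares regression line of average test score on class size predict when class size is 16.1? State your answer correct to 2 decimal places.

n = 6, Σx = 123.9, Σy = 47, Σxy = 859.2, Σx² = 2776.43
Sxx = Σx² − (Σx)²/n = 2776.43 − 2558.535 = 217.895
Sxy = Σxy − (Σx)(Σy)/n = 859.2 − 970.55 = -111.35
b = Sxy/Sxx = -111.35/217.895 = -0.511026
a = ȳ − b·x̄ = 7.833333 − (-0.511026)·20.65 = 18.386019
ŷ(16.1) = a + b·16.1 = 18.386019 + (-0.511026)·16.1 = 10.158501

10.16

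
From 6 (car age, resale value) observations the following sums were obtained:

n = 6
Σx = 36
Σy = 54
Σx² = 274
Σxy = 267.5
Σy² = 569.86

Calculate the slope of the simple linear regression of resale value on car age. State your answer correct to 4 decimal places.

Sxx = Σx² − (Σx)²/n = 274 − 216 = 58
Sxy = Σxy − (Σx)(Σy)/n = 267.5 − 324 = -56.5
b = Sxy/Sxx = -56.5/58 = -0.974138

-0.9741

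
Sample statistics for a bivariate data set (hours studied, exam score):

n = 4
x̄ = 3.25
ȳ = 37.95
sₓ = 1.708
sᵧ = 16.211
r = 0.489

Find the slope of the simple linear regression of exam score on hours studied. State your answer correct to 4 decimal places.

b = r · sᵧ/sₓ = 0.489 · 16.211/1.708 = 4.641206

4.6412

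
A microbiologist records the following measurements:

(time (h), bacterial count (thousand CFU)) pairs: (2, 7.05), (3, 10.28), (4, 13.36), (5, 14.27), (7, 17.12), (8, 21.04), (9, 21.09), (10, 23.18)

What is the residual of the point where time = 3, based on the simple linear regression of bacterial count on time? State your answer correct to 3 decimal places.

n = 8, Σx = 48, Σy = 127.39, Σxy = 879.5, Σx² = 348
Sxx = Σx² − (Σx)²/n = 348 − 288 = 60
Sxy = Σxy − (Σx)(Σy)/n = 879.5 − 764.34 = 115.16
b = Sxy/Sxx = 115.16/60 = 1.919333
a = ȳ − b·x̄ = 15.92375 − 1.919333·6 = 4.40775
ŷ(3) = 4.40775 + 1.919333·3 = 10.16575
residual = y − ŷ = 10.28 − 10.16575 = 0.11425

0.114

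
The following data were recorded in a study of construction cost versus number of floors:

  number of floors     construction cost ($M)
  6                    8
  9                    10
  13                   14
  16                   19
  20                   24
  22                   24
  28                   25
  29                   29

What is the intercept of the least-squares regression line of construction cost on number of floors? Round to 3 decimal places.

n = 8, Σx = 143, Σy = 153, Σxy = 3173, Σx² = 3051
Sxx = Σx² − (Σx)²/n = 3051 − 2556.125 = 494.875
Sxy = Σxy − (Σx)(Σy)/n = 3173 − 2734.875 = 438.125
b = Sxy/Sxx = 438.125/494.875 = 0.885325
a = ȳ − b·x̄ = 19.125 − 0.885325·17.875 = 3.299823

3.300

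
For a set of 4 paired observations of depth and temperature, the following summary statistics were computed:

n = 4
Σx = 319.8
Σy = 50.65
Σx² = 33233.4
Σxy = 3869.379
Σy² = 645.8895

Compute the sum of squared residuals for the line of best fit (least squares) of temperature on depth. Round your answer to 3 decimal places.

0.303

Sxx = Σx² − (Σx)²/n = 33233.4 − 25568.01 = 7665.39
Sxy = Σxy − (Σx)(Σy)/n = 3869.379 − 4049.4675 = -180.0885
Syy = Σy² − (Σy)²/n = 645.8895 − 641.355625 = 4.533875
b = Sxy/Sxx = -180.0885/7665.39 = -0.023494
SSE = Syy − b·Sxy = 4.533875 − (-0.023494)·(-180.0885) = 0.302927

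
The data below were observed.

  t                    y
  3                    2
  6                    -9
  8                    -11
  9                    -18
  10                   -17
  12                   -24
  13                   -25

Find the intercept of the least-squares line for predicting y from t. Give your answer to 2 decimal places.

8.87

n = 7, Σx = 61, Σy = -102, Σxy = -1081, Σx² = 603
Sxx = Σx² − (Σx)²/n = 603 − 531.571429 = 71.428571
Sxy = Σxy − (Σx)(Σy)/n = -1081 − (-888.857143) = -192.142857
b = Sxy/Sxx = -192.142857/71.428571 = -2.69
a = ȳ − b·x̄ = -14.571429 − (-2.69)·8.714286 = 8.87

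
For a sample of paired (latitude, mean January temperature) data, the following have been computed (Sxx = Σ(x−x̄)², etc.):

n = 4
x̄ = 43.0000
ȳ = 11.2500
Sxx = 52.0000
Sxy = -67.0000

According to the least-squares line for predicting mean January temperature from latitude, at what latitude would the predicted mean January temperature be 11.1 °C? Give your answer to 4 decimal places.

43.1164

b = Sxy/Sxx = -67/52 = -1.288462
a = ȳ − b·x̄ = 11.25 − (-1.288462)·43 = 66.653846
Set a + b·x = 11.1: x = (11.1 − 66.653846) / (-1.288462) = 43.116418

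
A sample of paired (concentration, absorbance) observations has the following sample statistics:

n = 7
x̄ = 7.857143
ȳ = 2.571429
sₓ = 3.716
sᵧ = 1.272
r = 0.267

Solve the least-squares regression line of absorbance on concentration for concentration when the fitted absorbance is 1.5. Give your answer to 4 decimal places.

-3.8659

b = r · sᵧ/sₓ = 0.267 · 1.272/3.716 = 0.091395
a = ȳ − b·x̄ = 2.571429 − 0.091395·7.857143 = 1.853325
Set a + b·x = 1.5: x = (1.5 − 1.853325) / 0.091395 = -3.865910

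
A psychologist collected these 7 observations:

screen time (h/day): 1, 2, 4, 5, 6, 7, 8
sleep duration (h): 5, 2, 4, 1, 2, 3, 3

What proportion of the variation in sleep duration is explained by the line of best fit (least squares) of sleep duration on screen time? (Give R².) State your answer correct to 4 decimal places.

n = 7, Σx = 33, Σy = 20, Σxy = 87, Σx² = 195, Σy² = 68
Sxx = Σx² − (Σx)²/n = 195 − 155.571429 = 39.428571
Sxy = Σxy − (Σx)(Σy)/n = 87 − 94.285714 = -7.285714
Syy = Σy² − (Σy)²/n = 68 − 57.142857 = 10.857143
R² = Sxy²/(Sxx·Syy) = (-7.285714)²/(39.428571·10.857143) = 0.123999

0.1240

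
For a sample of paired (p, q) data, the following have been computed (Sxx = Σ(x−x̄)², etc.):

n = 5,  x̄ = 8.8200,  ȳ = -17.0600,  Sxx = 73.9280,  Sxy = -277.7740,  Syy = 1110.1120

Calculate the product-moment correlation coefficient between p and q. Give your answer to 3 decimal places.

r = Sxy/√(Sxx·Syy) = -277.774/√(82068.359936) = -277.774/286.475758 = -0.969625

-0.970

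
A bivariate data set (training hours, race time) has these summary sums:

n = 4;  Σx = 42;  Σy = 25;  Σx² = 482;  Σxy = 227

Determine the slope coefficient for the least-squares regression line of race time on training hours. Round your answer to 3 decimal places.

-0.866

Sxx = Σx² − (Σx)²/n = 482 − 441 = 41
Sxy = Σxy − (Σx)(Σy)/n = 227 − 262.5 = -35.5
b = Sxy/Sxx = -35.5/41 = -0.865854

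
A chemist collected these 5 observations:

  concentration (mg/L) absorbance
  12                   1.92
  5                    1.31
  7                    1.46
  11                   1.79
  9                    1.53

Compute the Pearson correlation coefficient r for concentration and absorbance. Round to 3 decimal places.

0.977

n = 5, Σx = 44, Σy = 8.01, Σxy = 73.27, Σx² = 420, Σy² = 13.0791
Sxx = Σx² − (Σx)²/n = 420 − 387.2 = 32.8
Sxy = Σxy − (Σx)(Σy)/n = 73.27 − 70.488 = 2.782
Syy = Σy² − (Σy)²/n = 13.0791 − 12.83202 = 0.24708
r = Sxy/√(Sxx·Syy) = 2.782/√(8.104224) = 2.782/2.846792 = 0.977240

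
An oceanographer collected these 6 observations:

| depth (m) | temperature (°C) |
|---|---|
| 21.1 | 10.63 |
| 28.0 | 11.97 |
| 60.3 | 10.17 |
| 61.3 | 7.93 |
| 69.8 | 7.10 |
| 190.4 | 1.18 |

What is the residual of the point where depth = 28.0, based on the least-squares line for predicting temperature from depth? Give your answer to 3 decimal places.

1.153

n = 6, Σx = 430.9, Σy = 48.98, Σxy = 2379.065, Σx² = 49747.19
Sxx = Σx² − (Σx)²/n = 49747.19 − 30945.801667 = 18801.388333
Sxy = Σxy − (Σx)(Σy)/n = 2379.065 − 3517.580333 = -1138.515333
b = Sxy/Sxx = -1138.515333/18801.388333 = -0.060555
a = ȳ − b·x̄ = 8.163333 − (-0.060555)·71.816667 = 12.512181
ŷ(28.0) = 12.512181 + (-0.060555)·28 = 10.816645
residual = y − ŷ = 11.97 − 10.816645 = 1.153355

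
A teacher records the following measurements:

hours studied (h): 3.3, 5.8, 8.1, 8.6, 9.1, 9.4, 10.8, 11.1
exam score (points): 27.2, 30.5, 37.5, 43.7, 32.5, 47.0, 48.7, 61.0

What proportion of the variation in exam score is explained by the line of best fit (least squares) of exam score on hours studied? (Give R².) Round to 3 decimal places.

0.703

n = 8, Σx = 66.2, Σy = 328.1, Σxy = 2886.84, Σx² = 595.12, Σy² = 14343.97
Sxx = Σx² − (Σx)²/n = 595.12 − 547.805 = 47.315
Sxy = Σxy − (Σx)(Σy)/n = 2886.84 − 2715.0275 = 171.8125
Syy = Σy² − (Σy)²/n = 14343.97 − 13456.20125 = 887.76875
R² = Sxy²/(Sxx·Syy) = (171.8125)²/(47.315·887.76875) = 0.702766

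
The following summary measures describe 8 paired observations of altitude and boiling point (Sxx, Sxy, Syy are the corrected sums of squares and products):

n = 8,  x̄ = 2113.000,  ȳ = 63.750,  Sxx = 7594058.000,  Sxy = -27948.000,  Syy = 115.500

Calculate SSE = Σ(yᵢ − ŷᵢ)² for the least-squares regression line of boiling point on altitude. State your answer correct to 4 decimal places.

12.6445

b = Sxy/Sxx = -27948/7594058 = -0.003680
SSE = Syy − b·Sxy = 115.5 − (-0.003680)·(-27948) = 12.644491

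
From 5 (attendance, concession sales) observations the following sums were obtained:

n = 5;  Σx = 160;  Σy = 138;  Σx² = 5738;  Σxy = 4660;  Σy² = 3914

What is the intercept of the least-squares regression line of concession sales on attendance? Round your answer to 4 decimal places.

Sxx = Σx² − (Σx)²/n = 5738 − 5120 = 618
Sxy = Σxy − (Σx)(Σy)/n = 4660 − 4416 = 244
b = Sxy/Sxx = 244/618 = 0.394822
a = ȳ − b·x̄ = 27.6 − 0.394822·32 = 14.965696

14.9657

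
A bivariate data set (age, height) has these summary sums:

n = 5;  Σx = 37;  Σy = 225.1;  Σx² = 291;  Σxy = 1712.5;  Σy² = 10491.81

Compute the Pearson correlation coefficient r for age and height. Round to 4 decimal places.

Sxx = Σx² − (Σx)²/n = 291 − 273.8 = 17.2
Sxy = Σxy − (Σx)(Σy)/n = 1712.5 − 1665.74 = 46.76
Syy = Σy² − (Σy)²/n = 10491.81 − 10134.002 = 357.808
r = Sxy/√(Sxx·Syy) = 46.76/√(6154.2976) = 46.76/78.449331 = 0.596054

0.5961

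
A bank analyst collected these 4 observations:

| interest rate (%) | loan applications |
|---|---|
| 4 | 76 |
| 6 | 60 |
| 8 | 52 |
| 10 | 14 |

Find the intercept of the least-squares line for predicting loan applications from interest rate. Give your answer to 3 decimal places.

n = 4, Σx = 28, Σy = 202, Σxy = 1220, Σx² = 216
Sxx = Σx² − (Σx)²/n = 216 − 196 = 20
Sxy = Σxy − (Σx)(Σy)/n = 1220 − 1414 = -194
b = Sxy/Sxx = -194/20 = -9.7
a = ȳ − b·x̄ = 50.5 − (-9.7)·7 = 118.4

118.400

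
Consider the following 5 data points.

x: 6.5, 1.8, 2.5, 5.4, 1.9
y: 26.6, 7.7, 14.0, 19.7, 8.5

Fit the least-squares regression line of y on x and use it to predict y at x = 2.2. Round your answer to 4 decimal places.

10.2625

n = 5, Σx = 18.1, Σy = 76.5, Σxy = 344.29, Σx² = 84.51
Sxx = Σx² − (Σx)²/n = 84.51 − 65.522 = 18.988
Sxy = Σxy − (Σx)(Σy)/n = 344.29 − 276.93 = 67.36
b = Sxy/Sxx = 67.36/18.988 = 3.547504
a = ȳ − b·x̄ = 15.3 − 3.547504·3.62 = 2.458037
ŷ(2.2) = a + b·2.2 = 2.458037 + 3.547504·2.2 = 10.262545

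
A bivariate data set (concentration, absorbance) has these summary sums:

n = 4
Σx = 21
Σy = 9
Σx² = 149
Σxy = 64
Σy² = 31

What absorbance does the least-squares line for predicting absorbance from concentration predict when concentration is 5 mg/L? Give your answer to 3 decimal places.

2.142

Sxx = Σx² − (Σx)²/n = 149 − 110.25 = 38.75
Sxy = Σxy − (Σx)(Σy)/n = 64 − 47.25 = 16.75
b = Sxy/Sxx = 16.75/38.75 = 0.432258
a = ȳ − b·x̄ = 2.25 − 0.432258·5.25 = -0.019355
ŷ(5) = a + b·5 = -0.019355 + 0.432258·5 = 2.141935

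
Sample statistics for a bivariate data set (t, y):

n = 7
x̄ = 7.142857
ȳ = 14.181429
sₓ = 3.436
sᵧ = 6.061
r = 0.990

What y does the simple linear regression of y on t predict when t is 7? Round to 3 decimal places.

13.932

b = r · sᵧ/sₓ = 0.99 · 6.061/3.436 = 1.746330
a = ȳ − b·x̄ = 14.181429 − 1.746330·7.142857 = 1.707643
ŷ(7) = a + b·7 = 1.707643 + 1.746330·7 = 13.931954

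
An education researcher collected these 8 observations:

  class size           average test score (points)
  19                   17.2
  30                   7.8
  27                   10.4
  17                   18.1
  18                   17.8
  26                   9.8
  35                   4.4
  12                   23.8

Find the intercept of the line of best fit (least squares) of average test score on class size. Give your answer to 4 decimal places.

n = 8, Σx = 184, Σy = 109.3, Σxy = 2164.1, Σx² = 4648
Sxx = Σx² − (Σx)²/n = 4648 − 4232 = 416
Sxy = Σxy − (Σx)(Σy)/n = 2164.1 − 2513.9 = -349.8
b = Sxy/Sxx = -349.8/416 = -0.840865
a = ȳ − b·x̄ = 13.6625 − (-0.840865)·23 = 33.002404

33.0024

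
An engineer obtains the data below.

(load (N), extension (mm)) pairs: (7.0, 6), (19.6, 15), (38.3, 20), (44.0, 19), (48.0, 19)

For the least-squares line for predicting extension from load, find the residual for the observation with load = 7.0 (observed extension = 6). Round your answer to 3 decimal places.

n = 5, Σx = 156.9, Σy = 79, Σxy = 2850, Σx² = 6140.05
Sxx = Σx² − (Σx)²/n = 6140.05 − 4923.522 = 1216.528
Sxy = Σxy − (Σx)(Σy)/n = 2850 − 2479.02 = 370.98
b = Sxy/Sxx = 370.98/1216.528 = 0.304950
a = ȳ − b·x̄ = 15.8 − 0.304950·31.38 = 6.230675
ŷ(7.0) = 6.230675 + 0.304950·7 = 8.365323
residual = y − ŷ = 6 − 8.365323 = -2.365323

-2.365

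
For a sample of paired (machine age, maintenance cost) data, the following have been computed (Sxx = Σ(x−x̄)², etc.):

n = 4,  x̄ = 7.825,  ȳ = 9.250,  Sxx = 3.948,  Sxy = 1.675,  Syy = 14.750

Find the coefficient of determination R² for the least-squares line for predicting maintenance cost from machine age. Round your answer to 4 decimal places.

R² = Sxy²/(Sxx·Syy) = (1.675)²/(3.948·14.75) = 0.048179

0.0482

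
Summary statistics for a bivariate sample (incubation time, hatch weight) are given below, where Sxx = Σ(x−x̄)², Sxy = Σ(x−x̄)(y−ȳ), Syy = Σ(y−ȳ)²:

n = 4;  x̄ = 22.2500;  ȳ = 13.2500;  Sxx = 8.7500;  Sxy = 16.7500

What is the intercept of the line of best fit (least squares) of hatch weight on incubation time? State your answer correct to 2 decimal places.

-29.34

b = Sxy/Sxx = 16.75/8.75 = 1.914286
a = ȳ − b·x̄ = 13.25 − 1.914286·22.25 = -29.342857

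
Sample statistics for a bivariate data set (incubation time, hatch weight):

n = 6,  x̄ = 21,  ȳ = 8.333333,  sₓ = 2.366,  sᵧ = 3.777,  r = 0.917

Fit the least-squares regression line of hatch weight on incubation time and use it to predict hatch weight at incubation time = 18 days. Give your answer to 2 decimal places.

3.94

b = r · sᵧ/sₓ = 0.917 · 3.777/2.366 = 1.463867
a = ȳ − b·x̄ = 8.333333 − 1.463867·21 = -22.407871
ŷ(18) = a + b·18 = -22.407871 + 1.463867·18 = 3.941732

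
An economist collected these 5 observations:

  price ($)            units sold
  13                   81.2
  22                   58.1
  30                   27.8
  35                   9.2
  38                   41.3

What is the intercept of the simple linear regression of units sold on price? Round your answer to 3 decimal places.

n = 5, Σx = 138, Σy = 217.6, Σxy = 5059.2, Σx² = 4222
Sxx = Σx² − (Σx)²/n = 4222 − 3808.8 = 413.2
Sxy = Σxy − (Σx)(Σy)/n = 5059.2 − 6005.76 = -946.56
b = Sxy/Sxx = -946.56/413.2 = -2.290803
a = ȳ − b·x̄ = 43.52 − (-2.290803)·27.6 = 106.746176

106.746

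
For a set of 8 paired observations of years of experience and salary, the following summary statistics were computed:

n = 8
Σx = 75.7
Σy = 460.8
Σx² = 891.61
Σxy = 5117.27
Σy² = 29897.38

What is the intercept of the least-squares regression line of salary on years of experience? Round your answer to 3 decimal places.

16.740

Sxx = Σx² − (Σx)²/n = 891.61 − 716.31125 = 175.29875
Sxy = Σxy − (Σx)(Σy)/n = 5117.27 − 4360.32 = 756.95
b = Sxy/Sxx = 756.95/175.29875 = 4.318057
a = ȳ − b·x̄ = 57.6 − 4.318057·9.4625 = 16.740385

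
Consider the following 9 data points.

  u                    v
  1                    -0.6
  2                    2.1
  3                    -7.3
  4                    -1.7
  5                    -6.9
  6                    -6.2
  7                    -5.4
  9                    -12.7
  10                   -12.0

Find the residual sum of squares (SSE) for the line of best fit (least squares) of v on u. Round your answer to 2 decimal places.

n = 9, Σx = 47, Σy = -50.7, Σxy = -368.9, Σx² = 321, Σy² = 481.45
Sxx = Σx² − (Σx)²/n = 321 − 245.444444 = 75.555556
Sxy = Σxy − (Σx)(Σy)/n = -368.9 − (-264.766667) = -104.133333
Syy = Σy² − (Σy)²/n = 481.45 − 285.61 = 195.84
b = Sxy/Sxx = -104.133333/75.555556 = -1.378235
SSE = Syy − b·Sxy = 195.84 − (-1.378235)·(-104.133333) = 52.319765

52.32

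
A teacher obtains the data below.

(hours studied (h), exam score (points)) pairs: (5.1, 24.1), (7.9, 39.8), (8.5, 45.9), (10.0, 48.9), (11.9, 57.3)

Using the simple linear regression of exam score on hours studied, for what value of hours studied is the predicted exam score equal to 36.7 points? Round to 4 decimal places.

n = 5, Σx = 43.4, Σy = 216, Σxy = 1998.35, Σx² = 402.28
Sxx = Σx² − (Σx)²/n = 402.28 − 376.712 = 25.568
Sxy = Σxy − (Σx)(Σy)/n = 1998.35 − 1874.88 = 123.47
b = Sxy/Sxx = 123.47/25.568 = 4.829083
a = ȳ − b·x̄ = 43.2 − 4.829083·8.68 = 1.283558
Set a + b·x = 36.7: x = (36.7 − 1.283558) / 4.829083 = 7.333989

7.3340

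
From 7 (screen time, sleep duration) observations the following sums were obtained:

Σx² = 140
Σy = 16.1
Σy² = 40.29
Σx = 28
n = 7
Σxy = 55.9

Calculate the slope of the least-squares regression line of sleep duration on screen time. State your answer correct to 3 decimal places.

Sxx = Σx² − (Σx)²/n = 140 − 112 = 28
Sxy = Σxy − (Σx)(Σy)/n = 55.9 − 64.4 = -8.5
b = Sxy/Sxx = -8.5/28 = -0.303571

-0.304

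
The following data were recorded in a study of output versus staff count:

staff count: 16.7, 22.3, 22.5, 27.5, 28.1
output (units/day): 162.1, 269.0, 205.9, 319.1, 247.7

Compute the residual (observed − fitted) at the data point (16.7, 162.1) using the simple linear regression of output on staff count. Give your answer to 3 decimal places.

n = 5, Σx = 117.1, Σy = 1203.8, Σxy = 29074.14, Σx² = 2828.29
Sxx = Σx² − (Σx)²/n = 2828.29 − 2742.482 = 85.808
Sxy = Σxy − (Σx)(Σy)/n = 29074.14 − 28192.996 = 881.144
b = Sxy/Sxx = 881.144/85.808 = 10.268786
a = ȳ − b·x̄ = 240.76 − 10.268786·23.42 = 0.265029
ŷ(16.7) = 0.265029 + 10.268786·16.7 = 171.753757
residual = y − ŷ = 162.1 − 171.753757 = -9.653757

-9.654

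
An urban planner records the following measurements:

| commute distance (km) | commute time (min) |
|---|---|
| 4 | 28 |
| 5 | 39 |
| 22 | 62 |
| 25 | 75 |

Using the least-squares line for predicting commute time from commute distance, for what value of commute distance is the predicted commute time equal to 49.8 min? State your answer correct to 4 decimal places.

n = 4, Σx = 56, Σy = 204, Σxy = 3546, Σx² = 1150
Sxx = Σx² − (Σx)²/n = 1150 − 784 = 366
Sxy = Σxy − (Σx)(Σy)/n = 3546 − 2856 = 690
b = Sxy/Sxx = 690/366 = 1.885246
a = ȳ − b·x̄ = 51 − 1.885246·14 = 24.606557
Set a + b·x = 49.8: x = (49.8 − 24.606557) / 1.885246 = 13.363478

13.3635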